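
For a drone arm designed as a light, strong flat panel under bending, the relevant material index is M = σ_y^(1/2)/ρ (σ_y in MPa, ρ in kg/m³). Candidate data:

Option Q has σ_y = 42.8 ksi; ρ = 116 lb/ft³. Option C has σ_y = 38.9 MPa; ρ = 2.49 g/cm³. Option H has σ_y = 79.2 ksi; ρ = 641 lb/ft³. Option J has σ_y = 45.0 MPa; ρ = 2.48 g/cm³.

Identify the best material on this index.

option Q

Convert each candidate to consistent units, then evaluate M:
  option Q: σ_y = 295.1 MPa, ρ = 1858 kg/m³
  option C: σ_y = 38.90 MPa, ρ = 2490 kg/m³
  option H: σ_y = 546.1 MPa, ρ = 10270 kg/m³
  option J: σ_y = 45.00 MPa, ρ = 2480 kg/m³
  option Q: M = 9.24×10⁻³
  option J: M = 2.70×10⁻³
  option C: M = 2.50×10⁻³
  option H: M = 2.28×10⁻³
Option Q ranks first.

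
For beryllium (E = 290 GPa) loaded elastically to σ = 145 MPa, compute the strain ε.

5.00×10⁻⁴

ε = σ/E = 145 / 290000 = 5.00×10⁻⁴.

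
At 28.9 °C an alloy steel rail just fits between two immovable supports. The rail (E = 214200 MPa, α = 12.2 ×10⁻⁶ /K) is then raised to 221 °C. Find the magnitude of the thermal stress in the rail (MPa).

E = 214200 MPa = 214.2 GPa.
ΔT = 192.1 K. Constrained thermal stress σ = E·α·ΔT = 214.2×10³ MPa × 12.2×10⁻⁶ × 192.1 = 502 MPa (compressive).

502 MPa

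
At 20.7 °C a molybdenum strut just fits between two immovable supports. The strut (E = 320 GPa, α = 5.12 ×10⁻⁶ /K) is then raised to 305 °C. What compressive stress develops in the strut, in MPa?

466 MPa

ΔT = 284.3 K. Constrained thermal stress σ = E·α·ΔT = 320.0×10³ MPa × 5.12×10⁻⁶ × 284.3 = 466 MPa (compressive).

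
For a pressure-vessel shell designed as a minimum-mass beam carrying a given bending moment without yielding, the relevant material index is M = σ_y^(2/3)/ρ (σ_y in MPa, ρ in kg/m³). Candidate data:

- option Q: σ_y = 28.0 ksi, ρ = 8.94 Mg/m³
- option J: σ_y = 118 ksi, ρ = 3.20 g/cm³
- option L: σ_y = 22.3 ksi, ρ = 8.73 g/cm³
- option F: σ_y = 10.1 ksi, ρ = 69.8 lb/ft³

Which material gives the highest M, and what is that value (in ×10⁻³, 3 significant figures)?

After converting to SI:
  option Q: σ_y = 193.1 MPa, ρ = 8940 kg/m³
  option J: σ_y = 813.6 MPa, ρ = 3200 kg/m³
  option L: σ_y = 153.8 MPa, ρ = 8730 kg/m³
  option F: σ_y = 69.64 MPa, ρ = 1118 kg/m³
  option J: M = 27.2×10⁻³
  option F: M = 15.1×10⁻³
  option Q: M = 3.74×10⁻³
  option L: M = 3.29×10⁻³
Highest index: option J.

option J, M = 27.2×10⁻³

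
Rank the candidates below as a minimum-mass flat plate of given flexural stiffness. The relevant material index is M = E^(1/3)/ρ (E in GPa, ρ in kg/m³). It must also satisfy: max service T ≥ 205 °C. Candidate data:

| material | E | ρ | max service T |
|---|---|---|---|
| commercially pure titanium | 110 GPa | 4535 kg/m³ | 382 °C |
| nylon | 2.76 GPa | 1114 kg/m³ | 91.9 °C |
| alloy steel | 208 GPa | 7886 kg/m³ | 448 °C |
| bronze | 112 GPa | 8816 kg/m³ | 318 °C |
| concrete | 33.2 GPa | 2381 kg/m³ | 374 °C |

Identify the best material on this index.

concrete

Screen on constraints: max service T ≥ 205 °C. Survivors: commercially pure titanium, alloy steel, bronze, concrete.
Per-candidate index values:
  concrete: M = 1.35×10⁻³
  commercially pure titanium: M = 1.06×10⁻³
  alloy steel: M = 0.751×10⁻³
  bronze: M = 0.547×10⁻³
The maximum is for concrete.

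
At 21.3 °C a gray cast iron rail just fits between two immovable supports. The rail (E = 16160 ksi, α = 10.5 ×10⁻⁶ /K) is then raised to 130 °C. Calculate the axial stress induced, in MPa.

E = 16160 ksi = 111.4 GPa.
ΔT = 108.7 K. Constrained thermal stress σ = E·α·ΔT = 111.4×10³ MPa × 10.5×10⁻⁶ × 108.7 = 127 MPa (compressive).

127 MPa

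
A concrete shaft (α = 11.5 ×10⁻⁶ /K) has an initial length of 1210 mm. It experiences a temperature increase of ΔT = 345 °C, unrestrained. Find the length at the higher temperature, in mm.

ΔL = α·L₀·ΔT = 11.5×10⁻⁶ × 1210 mm × 345.0 K = 4.80 mm.
L = L₀ + ΔL = 1210 + 4.80 = 1214.8 mm.

1214.8 mm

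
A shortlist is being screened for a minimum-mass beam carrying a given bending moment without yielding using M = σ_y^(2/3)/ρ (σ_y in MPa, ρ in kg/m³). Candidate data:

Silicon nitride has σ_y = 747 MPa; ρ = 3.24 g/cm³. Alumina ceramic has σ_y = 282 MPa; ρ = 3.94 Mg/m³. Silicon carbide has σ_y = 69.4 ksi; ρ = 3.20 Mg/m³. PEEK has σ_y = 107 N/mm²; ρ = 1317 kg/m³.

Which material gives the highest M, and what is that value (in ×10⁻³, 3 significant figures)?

Convert each candidate to consistent units, then evaluate M:
  silicon nitride: σ_y = 747.0 MPa, ρ = 3240 kg/m³
  alumina ceramic: σ_y = 282.0 MPa, ρ = 3940 kg/m³
  silicon carbide: σ_y = 478.5 MPa, ρ = 3200 kg/m³
  PEEK: σ_y = 107.0 MPa, ρ = 1317 kg/m³
  silicon nitride: M = 25.4×10⁻³
  silicon carbide: M = 19.1×10⁻³
  PEEK: M = 17.1×10⁻³
  alumina ceramic: M = 10.9×10⁻³
The maximum is for silicon nitride.

silicon nitride, M = 25.4×10⁻³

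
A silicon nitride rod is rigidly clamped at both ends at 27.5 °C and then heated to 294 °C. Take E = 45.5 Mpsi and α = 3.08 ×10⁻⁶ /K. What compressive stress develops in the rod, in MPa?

258 MPa

E = 45.5 Mpsi = 313.7 GPa.
ΔT = 266.5 K. Constrained thermal stress σ = E·α·ΔT = 313.7×10³ MPa × 3.08×10⁻⁶ × 266.5 = 258 MPa (compressive).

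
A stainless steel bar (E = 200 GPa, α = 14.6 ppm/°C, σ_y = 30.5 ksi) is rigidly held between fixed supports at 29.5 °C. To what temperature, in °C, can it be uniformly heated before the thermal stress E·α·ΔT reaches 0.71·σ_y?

σ_y = 30.5 ksi = 210.3 MPa.
E·α·ΔT = 149.3 MPa ⇒ ΔT = 149.3 / (200.0×10³ × 14.6×10⁻⁶) = 51.13 K.
T = 29.5 + 51.13 = 80.63 °C.

80.6 °C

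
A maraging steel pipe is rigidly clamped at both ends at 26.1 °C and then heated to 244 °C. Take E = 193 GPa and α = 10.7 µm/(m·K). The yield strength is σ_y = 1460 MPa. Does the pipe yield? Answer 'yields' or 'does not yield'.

does not yield

ΔT = 217.9 K. Constrained thermal stress σ = E·α·ΔT = 193.0×10³ MPa × 10.7×10⁻⁶ × 217.9 = 450 MPa (compressive).
Compare to σ_y = 1460 MPa: σ < σ_y, so it does not yield.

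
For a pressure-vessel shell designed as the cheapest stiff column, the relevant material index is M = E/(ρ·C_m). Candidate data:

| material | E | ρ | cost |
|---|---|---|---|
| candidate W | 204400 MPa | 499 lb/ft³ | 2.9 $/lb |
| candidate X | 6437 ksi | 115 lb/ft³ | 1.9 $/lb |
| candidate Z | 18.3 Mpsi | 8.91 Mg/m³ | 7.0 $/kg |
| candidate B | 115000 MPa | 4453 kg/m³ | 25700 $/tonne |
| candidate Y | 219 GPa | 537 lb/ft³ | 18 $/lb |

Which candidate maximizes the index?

Normalizing units and computing the index:
  candidate W: E = 204.4 GPa, ρ = 7993 kg/m³, cost = 6.393 $/kg
  candidate X: E = 44.38 GPa, ρ = 1842 kg/m³, cost = 4.189 $/kg
  candidate Z: E = 126.2 GPa, ρ = 8910 kg/m³, cost = 7.000 $/kg
  candidate B: E = 115.0 GPa, ρ = 4453 kg/m³, cost = 25.70 $/kg
  candidate Y: E = 219.0 GPa, ρ = 8602 kg/m³, cost = 39.68 $/kg
  candidate X: M = 5.75 MN·m per $
  candidate W: M = 4.00 MN·m per $
  candidate Z: M = 2.02 MN·m per $
  candidate B: M = 1.00 MN·m per $
  candidate Y: M = 0.642 MN·m per $
Candidate X has the largest M.

candidate X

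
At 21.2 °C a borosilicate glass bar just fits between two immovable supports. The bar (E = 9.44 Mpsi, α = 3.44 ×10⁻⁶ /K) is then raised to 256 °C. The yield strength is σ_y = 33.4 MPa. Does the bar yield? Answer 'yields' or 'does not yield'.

E = 9.44 Mpsi = 65.09 GPa.
ΔT = 234.8 K. Constrained thermal stress σ = E·α·ΔT = 65.09×10³ MPa × 3.44×10⁻⁶ × 234.8 = 52.6 MPa (compressive).
Compare to σ_y = 33.4 MPa: σ ≥ σ_y, so it yields.

yields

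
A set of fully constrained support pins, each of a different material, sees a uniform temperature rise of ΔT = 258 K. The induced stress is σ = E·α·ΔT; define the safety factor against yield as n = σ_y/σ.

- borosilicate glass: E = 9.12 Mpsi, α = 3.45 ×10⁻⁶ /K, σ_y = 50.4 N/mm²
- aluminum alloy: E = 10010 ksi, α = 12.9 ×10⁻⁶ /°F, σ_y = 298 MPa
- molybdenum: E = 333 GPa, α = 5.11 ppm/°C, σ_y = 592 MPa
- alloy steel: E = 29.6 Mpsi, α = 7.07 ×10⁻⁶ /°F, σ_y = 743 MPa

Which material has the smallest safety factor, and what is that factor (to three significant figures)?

aluminum alloy, n = 0.721

With everything in SI (GPa, ×10⁻⁶/K, MPa):
  borosilicate glass: E = 62.88, α = 3.45, σ_y = 50.40 → σ = 56.0 MPa, n = 0.900
  aluminum alloy: E = 69.02, α = 23.2, σ_y = 298.0 → σ = 413 MPa, n = 0.721
  molybdenum: E = 333.0, α = 5.11, σ_y = 592.0 → σ = 439 MPa, n = 1.35
  alloy steel: E = 204.1, α = 12.7, σ_y = 743.0 → σ = 670 MPa, n = 1.11
Aluminum alloy has the lowest safety factor, n = 0.721.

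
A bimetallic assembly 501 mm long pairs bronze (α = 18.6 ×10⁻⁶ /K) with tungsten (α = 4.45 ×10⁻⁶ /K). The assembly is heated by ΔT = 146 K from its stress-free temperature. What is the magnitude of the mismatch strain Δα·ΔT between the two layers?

Δα = |18.6 − 4.45|×10⁻⁶/K = 14.2×10⁻⁶/K.
Mismatch strain = Δα·ΔT = 14.2×10⁻⁶ × 146.0 = 2.07×10⁻³.

2.07×10⁻³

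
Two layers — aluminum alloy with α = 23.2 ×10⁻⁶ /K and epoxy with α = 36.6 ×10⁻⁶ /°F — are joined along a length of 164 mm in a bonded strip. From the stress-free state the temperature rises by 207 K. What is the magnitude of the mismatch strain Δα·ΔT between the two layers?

8.83×10⁻³

epoxy: α = 36.6×10⁻⁶/°F × 9/5 = 65.9×10⁻⁶/K.
Δα = |23.2 − 65.9|×10⁻⁶/K = 42.7×10⁻⁶/K.
Mismatch strain = Δα·ΔT = 42.7×10⁻⁶ × 207.0 = 8.83×10⁻³.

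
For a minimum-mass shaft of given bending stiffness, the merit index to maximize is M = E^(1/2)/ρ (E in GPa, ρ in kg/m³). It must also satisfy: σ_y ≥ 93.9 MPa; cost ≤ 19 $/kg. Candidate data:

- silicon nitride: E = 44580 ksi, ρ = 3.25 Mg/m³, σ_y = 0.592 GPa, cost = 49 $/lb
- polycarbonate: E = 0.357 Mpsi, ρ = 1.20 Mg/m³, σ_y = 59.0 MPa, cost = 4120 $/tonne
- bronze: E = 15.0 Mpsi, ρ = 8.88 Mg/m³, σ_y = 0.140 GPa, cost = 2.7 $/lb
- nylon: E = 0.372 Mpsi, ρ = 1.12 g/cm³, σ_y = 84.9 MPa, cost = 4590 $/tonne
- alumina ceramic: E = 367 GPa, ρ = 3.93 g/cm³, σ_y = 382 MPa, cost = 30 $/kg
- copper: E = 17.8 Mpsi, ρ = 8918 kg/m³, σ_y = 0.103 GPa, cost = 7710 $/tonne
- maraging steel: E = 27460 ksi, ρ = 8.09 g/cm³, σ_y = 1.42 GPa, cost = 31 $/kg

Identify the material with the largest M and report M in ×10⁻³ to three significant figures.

Screen on constraints: σ_y ≥ 93.9 MPa; cost ≤ 19 $/kg. Survivors: bronze, copper.
After converting to SI:
  bronze: E = 103.4 GPa, ρ = 8880 kg/m³
  copper: E = 122.7 GPa, ρ = 8918 kg/m³
  copper: M = 1.24×10⁻³
  bronze: M = 1.15×10⁻³
Copper has the largest M.

copper, M = 1.24×10⁻³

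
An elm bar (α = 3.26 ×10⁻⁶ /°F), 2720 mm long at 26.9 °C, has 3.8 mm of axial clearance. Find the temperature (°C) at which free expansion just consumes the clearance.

α = 3.26×10⁻⁶/°F × 9/5 = 5.87×10⁻⁶/K.
α·L₀·ΔT = 3.8 mm ⇒ ΔT = 3.8 / (5.87×10⁻⁶ × 2720.0) = 238.1 K.
T = 26.9 + 238.1 = 265.0 °C.

265 °C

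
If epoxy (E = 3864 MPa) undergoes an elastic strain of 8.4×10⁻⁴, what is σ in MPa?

E = 3864 MPa = 3.864 GPa.
σ = E·ε = 3864 MPa × 8.4×10⁻⁴ = 3.25 MPa.

3.25 MPa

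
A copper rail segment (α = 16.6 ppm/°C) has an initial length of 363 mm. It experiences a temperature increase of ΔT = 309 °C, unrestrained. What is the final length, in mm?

364.86 mm

ΔL = α·L₀·ΔT = 16.6×10⁻⁶ × 363 mm × 309.0 K = 1.86 mm.
L = L₀ + ΔL = 363 + 1.86 = 364.86 mm.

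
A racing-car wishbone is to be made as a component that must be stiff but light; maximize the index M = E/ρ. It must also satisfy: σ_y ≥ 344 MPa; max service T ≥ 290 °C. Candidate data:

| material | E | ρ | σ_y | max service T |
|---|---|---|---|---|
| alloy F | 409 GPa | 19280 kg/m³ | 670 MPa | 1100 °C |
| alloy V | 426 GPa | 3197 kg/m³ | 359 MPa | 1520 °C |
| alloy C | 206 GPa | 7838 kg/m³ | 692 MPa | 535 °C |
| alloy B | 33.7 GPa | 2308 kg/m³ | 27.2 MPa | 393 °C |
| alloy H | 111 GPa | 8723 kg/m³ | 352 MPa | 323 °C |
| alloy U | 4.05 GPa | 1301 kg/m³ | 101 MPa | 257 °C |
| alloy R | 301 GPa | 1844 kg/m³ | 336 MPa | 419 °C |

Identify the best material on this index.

alloy V

Screen on constraints: σ_y ≥ 344 MPa; max service T ≥ 290 °C. Survivors: alloy F, alloy V, alloy C, alloy H.
Computing M directly (units already consistent):
  alloy V: M = 133 MN·m/kg
  alloy C: M = 26.3 MN·m/kg
  alloy F: M = 21.2 MN·m/kg
  alloy H: M = 12.7 MN·m/kg
Highest index: alloy V.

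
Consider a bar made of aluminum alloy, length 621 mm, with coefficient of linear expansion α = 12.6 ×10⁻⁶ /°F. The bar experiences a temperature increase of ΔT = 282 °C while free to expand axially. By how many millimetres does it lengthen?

Convert α: 12.6×10⁻⁶/°F × (9/5) = 22.7×10⁻⁶/K.
ΔL = α·L₀·ΔT = 22.7×10⁻⁶ × 621 mm × 282.0 K = 3.97 mm.

3.97 mm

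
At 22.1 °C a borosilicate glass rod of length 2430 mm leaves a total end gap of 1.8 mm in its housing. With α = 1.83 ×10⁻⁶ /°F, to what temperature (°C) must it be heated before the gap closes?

α = 1.83×10⁻⁶/°F × 9/5 = 3.29×10⁻⁶/K.
α·L₀·ΔT = 1.8 mm ⇒ ΔT = 1.8 / (3.29×10⁻⁶ × 2430.0) = 224.9 K.
T = 22.1 + 224.9 = 247.0 °C.

247 °C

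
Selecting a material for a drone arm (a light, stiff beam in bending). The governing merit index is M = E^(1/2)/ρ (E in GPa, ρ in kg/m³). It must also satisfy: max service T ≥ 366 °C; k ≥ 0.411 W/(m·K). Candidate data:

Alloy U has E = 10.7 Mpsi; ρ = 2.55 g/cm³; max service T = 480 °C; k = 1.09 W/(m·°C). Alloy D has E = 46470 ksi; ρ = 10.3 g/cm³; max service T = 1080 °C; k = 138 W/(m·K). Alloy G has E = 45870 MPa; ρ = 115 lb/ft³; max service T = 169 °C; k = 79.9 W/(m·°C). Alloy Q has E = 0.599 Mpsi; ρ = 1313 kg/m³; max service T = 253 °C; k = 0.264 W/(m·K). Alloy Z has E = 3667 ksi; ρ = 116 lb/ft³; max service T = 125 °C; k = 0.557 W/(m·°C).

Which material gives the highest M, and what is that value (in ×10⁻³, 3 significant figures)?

alloy U, M = 3.37×10⁻³

Screen on constraints: max service T ≥ 366 °C; k ≥ 0.411 W/(m·K). Survivors: alloy U, alloy D.
In SI units:
  alloy U: E = 73.77 GPa, ρ = 2550 kg/m³
  alloy D: E = 320.4 GPa, ρ = 10300 kg/m³
  alloy U: M = 3.37×10⁻³
  alloy D: M = 1.74×10⁻³
The maximum is for alloy U.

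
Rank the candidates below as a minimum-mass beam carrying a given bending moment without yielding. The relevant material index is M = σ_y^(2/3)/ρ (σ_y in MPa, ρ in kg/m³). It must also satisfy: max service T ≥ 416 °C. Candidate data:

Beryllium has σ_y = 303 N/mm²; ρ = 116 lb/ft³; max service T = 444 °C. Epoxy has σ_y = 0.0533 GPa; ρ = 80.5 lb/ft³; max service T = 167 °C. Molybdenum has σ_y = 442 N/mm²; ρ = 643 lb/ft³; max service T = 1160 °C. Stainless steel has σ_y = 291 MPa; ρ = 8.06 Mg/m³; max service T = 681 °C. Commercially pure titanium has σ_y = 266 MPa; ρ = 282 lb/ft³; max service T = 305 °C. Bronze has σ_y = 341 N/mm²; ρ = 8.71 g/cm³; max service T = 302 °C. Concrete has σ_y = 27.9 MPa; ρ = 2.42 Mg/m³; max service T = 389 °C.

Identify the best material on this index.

Screen on constraints: max service T ≥ 416 °C. Survivors: beryllium, molybdenum, stainless steel.
After converting to SI:
  beryllium: σ_y = 303.0 MPa, ρ = 1858 kg/m³
  molybdenum: σ_y = 442.0 MPa, ρ = 10300 kg/m³
  stainless steel: σ_y = 291.0 MPa, ρ = 8060 kg/m³
  beryllium: M = 24.3×10⁻³
  molybdenum: M = 5.63×10⁻³
  stainless steel: M = 5.45×10⁻³
Beryllium has the largest M.

beryllium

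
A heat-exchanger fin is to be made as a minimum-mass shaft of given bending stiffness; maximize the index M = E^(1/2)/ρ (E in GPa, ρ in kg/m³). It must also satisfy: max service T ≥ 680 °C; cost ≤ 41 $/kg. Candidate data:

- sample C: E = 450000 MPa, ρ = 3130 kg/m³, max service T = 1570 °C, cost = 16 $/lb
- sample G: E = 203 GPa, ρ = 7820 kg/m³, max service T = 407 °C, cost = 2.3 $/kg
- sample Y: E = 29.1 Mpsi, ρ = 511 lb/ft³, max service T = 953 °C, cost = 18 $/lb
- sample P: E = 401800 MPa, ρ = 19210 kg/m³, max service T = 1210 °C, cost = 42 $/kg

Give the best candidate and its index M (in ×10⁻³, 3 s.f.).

Screen on constraints: max service T ≥ 680 °C; cost ≤ 41 $/kg. Survivors: sample C, sample Y.
After converting to SI:
  sample C: E = 450.0 GPa, ρ = 3130 kg/m³
  sample Y: E = 200.6 GPa, ρ = 8185 kg/m³
  sample C: M = 6.78×10⁻³
  sample Y: M = 1.73×10⁻³
Highest index: sample C.

sample C, M = 6.78×10⁻³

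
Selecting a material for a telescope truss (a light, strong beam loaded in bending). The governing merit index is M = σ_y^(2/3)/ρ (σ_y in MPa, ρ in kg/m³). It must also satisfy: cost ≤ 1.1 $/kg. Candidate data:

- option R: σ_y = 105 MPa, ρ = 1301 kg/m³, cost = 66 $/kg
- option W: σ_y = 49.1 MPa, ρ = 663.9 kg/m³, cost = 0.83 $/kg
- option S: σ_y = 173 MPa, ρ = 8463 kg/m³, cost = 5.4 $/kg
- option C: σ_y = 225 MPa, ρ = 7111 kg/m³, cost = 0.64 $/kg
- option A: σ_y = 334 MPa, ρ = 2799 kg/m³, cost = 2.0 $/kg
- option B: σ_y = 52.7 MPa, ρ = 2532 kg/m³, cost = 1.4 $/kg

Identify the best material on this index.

Screen on constraints: cost ≤ 1.1 $/kg. Survivors: option W, option C.
Computing M directly (units already consistent):
  option W: M = 20.2×10⁻³
  option C: M = 5.20×10⁻³
Option W ranks first.

option W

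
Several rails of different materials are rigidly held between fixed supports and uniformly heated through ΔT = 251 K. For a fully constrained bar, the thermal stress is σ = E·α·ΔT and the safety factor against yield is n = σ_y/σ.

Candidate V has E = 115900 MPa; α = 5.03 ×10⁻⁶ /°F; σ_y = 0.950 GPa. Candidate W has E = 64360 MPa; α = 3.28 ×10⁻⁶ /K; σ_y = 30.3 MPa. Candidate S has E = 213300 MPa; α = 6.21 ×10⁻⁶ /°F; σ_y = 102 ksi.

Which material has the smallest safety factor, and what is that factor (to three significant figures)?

candidate W, n = 0.572

In consistent units (E in GPa, α in ×10⁻⁶/K, σ_y in MPa):
  candidate V: E = 115.9, α = 9.05, σ_y = 950.0 → σ = 263 MPa, n = 3.61
  candidate W: E = 64.36, α = 3.28, σ_y = 30.30 → σ = 53.0 MPa, n = 0.572
  candidate S: E = 213.3, α = 11.2, σ_y = 703.3 → σ = 598 MPa, n = 1.18
Smallest n: candidate W with n = 0.572.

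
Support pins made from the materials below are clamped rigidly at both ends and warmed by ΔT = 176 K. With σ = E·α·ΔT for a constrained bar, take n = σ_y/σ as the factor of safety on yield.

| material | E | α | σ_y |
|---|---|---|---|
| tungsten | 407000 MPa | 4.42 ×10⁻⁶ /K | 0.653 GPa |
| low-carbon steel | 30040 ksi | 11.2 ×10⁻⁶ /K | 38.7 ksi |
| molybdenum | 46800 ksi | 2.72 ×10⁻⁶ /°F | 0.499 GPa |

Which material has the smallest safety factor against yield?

low-carbon steel

In consistent units (E in GPa, α in ×10⁻⁶/K, σ_y in MPa):
  tungsten: E = 407.0, α = 4.42, σ_y = 653.0 → σ = 317 MPa, n = 2.06
  low-carbon steel: E = 207.1, α = 11.2, σ_y = 266.8 → σ = 408 MPa, n = 0.654
  molybdenum: E = 322.7, α = 4.90, σ_y = 499.0 → σ = 278 MPa, n = 1.79
Smallest n: low-carbon steel with n = 0.654.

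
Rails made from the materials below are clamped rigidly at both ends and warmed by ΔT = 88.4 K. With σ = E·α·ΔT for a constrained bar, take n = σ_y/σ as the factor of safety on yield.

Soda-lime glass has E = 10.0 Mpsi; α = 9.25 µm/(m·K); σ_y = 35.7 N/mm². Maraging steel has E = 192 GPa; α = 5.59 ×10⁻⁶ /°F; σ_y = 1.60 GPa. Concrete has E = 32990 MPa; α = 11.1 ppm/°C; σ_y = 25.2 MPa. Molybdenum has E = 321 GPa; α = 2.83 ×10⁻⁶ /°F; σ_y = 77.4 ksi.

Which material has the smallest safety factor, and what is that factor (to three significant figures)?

soda-lime glass, n = 0.633

With everything in SI (GPa, ×10⁻⁶/K, MPa):
  soda-lime glass: E = 68.95, α = 9.25, σ_y = 35.70 → σ = 56.4 MPa, n = 0.633
  maraging steel: E = 192.0, α = 10.1, σ_y = 1600 → σ = 171 MPa, n = 9.37
  concrete: E = 32.99, α = 11.1, σ_y = 25.20 → σ = 32.4 MPa, n = 0.778
  molybdenum: E = 321.0, α = 5.09, σ_y = 533.7 → σ = 145 MPa, n = 3.69
The minimum is soda-lime glass at n = 0.633.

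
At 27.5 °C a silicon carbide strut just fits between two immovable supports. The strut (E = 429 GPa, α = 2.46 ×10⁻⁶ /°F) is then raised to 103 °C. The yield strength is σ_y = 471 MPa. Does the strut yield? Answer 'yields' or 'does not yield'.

α = 2.46×10⁻⁶/°F × 9/5 = 4.43×10⁻⁶/K.
ΔT = 75.50 K. Constrained thermal stress σ = E·α·ΔT = 429.0×10³ MPa × 4.43×10⁻⁶ × 75.50 = 143 MPa (compressive).
Compare to σ_y = 471 MPa: σ < σ_y, so it does not yield.

does not yield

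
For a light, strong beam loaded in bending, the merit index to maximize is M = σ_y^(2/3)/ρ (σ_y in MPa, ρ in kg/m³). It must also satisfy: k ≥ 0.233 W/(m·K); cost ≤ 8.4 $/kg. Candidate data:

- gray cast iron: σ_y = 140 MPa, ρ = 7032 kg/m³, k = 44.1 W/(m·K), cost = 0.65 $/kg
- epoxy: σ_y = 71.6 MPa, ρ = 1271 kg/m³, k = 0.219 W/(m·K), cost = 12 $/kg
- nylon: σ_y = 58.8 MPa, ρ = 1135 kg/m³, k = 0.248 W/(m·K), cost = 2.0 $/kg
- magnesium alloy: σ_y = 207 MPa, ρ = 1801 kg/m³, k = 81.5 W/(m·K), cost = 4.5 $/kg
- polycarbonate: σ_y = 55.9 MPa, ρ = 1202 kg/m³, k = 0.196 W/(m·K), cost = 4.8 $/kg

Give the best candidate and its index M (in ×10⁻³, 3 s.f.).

magnesium alloy, M = 19.4×10⁻³

Screen on constraints: k ≥ 0.233 W/(m·K); cost ≤ 8.4 $/kg. Survivors: gray cast iron, nylon, magnesium alloy.
Evaluate M for each candidate:
  magnesium alloy: M = 19.4×10⁻³
  nylon: M = 13.3×10⁻³
  gray cast iron: M = 3.83×10⁻³
The maximum is for magnesium alloy.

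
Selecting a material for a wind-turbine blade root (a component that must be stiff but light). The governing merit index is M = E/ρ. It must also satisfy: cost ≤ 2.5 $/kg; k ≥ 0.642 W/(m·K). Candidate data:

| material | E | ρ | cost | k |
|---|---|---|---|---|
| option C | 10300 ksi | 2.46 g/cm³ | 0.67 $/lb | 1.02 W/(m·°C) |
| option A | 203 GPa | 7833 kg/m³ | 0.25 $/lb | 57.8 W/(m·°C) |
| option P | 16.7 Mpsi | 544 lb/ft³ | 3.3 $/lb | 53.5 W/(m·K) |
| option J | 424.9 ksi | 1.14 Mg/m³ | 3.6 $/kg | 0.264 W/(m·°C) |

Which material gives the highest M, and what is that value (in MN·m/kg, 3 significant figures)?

option C, M = 28.9 MN·m/kg

Screen on constraints: cost ≤ 2.5 $/kg; k ≥ 0.642 W/(m·K). Survivors: option C, option A.
Putting every candidate on a common basis:
  option C: E = 71.02 GPa, ρ = 2460 kg/m³
  option A: E = 203.0 GPa, ρ = 7833 kg/m³
  option C: M = 28.9 MN·m/kg
  option A: M = 25.9 MN·m/kg
The maximum is for option C.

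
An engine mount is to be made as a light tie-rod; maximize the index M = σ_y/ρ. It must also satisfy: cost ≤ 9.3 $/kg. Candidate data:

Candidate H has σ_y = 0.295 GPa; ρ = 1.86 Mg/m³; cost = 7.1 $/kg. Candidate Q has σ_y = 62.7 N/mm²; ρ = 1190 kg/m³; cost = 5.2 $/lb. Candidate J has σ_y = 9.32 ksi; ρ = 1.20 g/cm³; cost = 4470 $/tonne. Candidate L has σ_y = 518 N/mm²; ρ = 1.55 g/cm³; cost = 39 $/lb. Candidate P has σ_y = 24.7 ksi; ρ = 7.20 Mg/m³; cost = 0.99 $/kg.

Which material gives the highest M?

Screen on constraints: cost ≤ 9.3 $/kg. Survivors: candidate H, candidate J, candidate P.
Normalizing units and computing the index:
  candidate H: σ_y = 295.0 MPa, ρ = 1860 kg/m³
  candidate J: σ_y = 64.26 MPa, ρ = 1200 kg/m³
  candidate P: σ_y = 170.3 MPa, ρ = 7200 kg/m³
  candidate H: M = 159 kN·m/kg
  candidate J: M = 53.5 kN·m/kg
  candidate P: M = 23.7 kN·m/kg
Candidate H ranks first.

candidate H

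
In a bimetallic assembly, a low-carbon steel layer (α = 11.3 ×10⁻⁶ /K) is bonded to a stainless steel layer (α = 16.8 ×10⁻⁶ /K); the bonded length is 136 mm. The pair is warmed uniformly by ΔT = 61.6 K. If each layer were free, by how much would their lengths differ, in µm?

46.1 µm

Δα = |11.3 − 16.8|×10⁻⁶/K = 5.50×10⁻⁶/K.
ΔL_mismatch = Δα·L·ΔT = 5.50×10⁻⁶ × 136.0 mm × 61.6 K = 46.1 µm.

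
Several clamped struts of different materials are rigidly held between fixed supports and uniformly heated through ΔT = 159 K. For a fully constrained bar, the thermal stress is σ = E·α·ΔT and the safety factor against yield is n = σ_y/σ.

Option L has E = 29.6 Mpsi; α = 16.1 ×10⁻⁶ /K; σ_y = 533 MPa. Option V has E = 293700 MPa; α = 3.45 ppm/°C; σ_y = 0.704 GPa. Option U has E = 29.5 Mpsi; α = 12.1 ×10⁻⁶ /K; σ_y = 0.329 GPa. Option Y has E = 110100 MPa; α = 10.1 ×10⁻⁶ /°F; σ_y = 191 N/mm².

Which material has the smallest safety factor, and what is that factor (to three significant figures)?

In consistent units (E in GPa, α in ×10⁻⁶/K, σ_y in MPa):
  option L: E = 204.1, α = 16.1, σ_y = 533.0 → σ = 522 MPa, n = 1.02
  option V: E = 293.7, α = 3.45, σ_y = 704.0 → σ = 161 MPa, n = 4.37
  option U: E = 203.4, α = 12.1, σ_y = 329.0 → σ = 391 MPa, n = 0.841
  option Y: E = 110.1, α = 18.2, σ_y = 191.0 → σ = 318 MPa, n = 0.600
Smallest n: option Y with n = 0.600.

option Y, n = 0.600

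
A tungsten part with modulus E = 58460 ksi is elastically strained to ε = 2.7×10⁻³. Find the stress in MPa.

1090 MPa

E = 58460 ksi = 403.1 GPa.
σ = E·ε = 403100 MPa × 2.7×10⁻³ = 1090 MPa.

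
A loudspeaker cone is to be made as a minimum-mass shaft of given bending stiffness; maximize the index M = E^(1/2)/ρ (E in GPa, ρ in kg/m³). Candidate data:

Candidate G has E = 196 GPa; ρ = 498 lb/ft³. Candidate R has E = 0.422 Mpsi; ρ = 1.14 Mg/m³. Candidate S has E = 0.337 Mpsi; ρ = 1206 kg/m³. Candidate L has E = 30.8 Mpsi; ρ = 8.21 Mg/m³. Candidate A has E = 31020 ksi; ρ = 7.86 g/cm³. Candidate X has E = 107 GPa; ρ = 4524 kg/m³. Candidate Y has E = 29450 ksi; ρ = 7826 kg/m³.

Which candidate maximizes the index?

candidate X

In SI units:
  candidate G: E = 196.0 GPa, ρ = 7977 kg/m³
  candidate R: E = 2.910 GPa, ρ = 1140 kg/m³
  candidate S: E = 2.324 GPa, ρ = 1206 kg/m³
  candidate L: E = 212.4 GPa, ρ = 8210 kg/m³
  candidate A: E = 213.9 GPa, ρ = 7860 kg/m³
  candidate X: E = 107.0 GPa, ρ = 4524 kg/m³
  candidate Y: E = 203.1 GPa, ρ = 7826 kg/m³
  candidate X: M = 2.29×10⁻³
  candidate A: M = 1.86×10⁻³
  candidate Y: M = 1.82×10⁻³
  candidate L: M = 1.77×10⁻³
  candidate G: M = 1.76×10⁻³
  candidate R: M = 1.50×10⁻³
  candidate S: M = 1.26×10⁻³
Candidate X has the largest M.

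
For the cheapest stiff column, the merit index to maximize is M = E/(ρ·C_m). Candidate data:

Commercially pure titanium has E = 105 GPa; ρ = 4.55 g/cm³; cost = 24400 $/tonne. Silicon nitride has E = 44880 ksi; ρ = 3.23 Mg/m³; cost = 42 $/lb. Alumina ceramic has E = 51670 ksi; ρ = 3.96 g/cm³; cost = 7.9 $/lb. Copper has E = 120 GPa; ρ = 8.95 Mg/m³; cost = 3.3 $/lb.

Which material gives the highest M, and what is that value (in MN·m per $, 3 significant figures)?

Convert each candidate to consistent units, then evaluate M:
  commercially pure titanium: E = 105.0 GPa, ρ = 4550 kg/m³, cost = 24.40 $/kg
  silicon nitride: E = 309.4 GPa, ρ = 3230 kg/m³, cost = 92.59 $/kg
  alumina ceramic: E = 356.3 GPa, ρ = 3960 kg/m³, cost = 17.42 $/kg
  copper: E = 120.0 GPa, ρ = 8950 kg/m³, cost = 7.275 $/kg
  alumina ceramic: M = 5.17 MN·m per $
  copper: M = 1.84 MN·m per $
  silicon nitride: M = 1.03 MN·m per $
  commercially pure titanium: M = 0.946 MN·m per $
The maximum is for alumina ceramic.

alumina ceramic, M = 5.17 MN·m per $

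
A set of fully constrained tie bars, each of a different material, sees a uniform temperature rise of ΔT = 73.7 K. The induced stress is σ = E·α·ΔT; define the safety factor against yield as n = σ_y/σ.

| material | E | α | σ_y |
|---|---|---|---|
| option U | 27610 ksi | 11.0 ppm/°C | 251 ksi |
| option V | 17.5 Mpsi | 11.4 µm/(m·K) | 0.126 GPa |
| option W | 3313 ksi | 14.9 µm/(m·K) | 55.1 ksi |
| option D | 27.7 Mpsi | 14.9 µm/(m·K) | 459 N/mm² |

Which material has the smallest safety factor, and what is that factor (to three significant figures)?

option V, n = 1.24

With everything in SI (GPa, ×10⁻⁶/K, MPa):
  option U: E = 190.4, α = 11.0, σ_y = 1731 → σ = 154 MPa, n = 11.2
  option V: E = 120.7, α = 11.4, σ_y = 126.0 → σ = 101 MPa, n = 1.24
  option W: E = 22.84, α = 14.9, σ_y = 379.9 → σ = 25.1 MPa, n = 15.1
  option D: E = 191.0, α = 14.9, σ_y = 459.0 → σ = 210 MPa, n = 2.19
Smallest n: option V with n = 1.24.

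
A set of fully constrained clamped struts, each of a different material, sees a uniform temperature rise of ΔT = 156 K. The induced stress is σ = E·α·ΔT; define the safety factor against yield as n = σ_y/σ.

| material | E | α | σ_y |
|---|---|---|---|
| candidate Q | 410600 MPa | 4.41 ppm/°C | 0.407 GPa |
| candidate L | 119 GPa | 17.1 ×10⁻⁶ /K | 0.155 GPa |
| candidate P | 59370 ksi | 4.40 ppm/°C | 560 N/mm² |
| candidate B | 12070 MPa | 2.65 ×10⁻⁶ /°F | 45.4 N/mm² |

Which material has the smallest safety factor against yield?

Converting E to GPa, α to ×10⁻⁶/K, σ_y to MPa, then σ and n for each:
  candidate Q: E = 410.6, α = 4.41, σ_y = 407.0 → σ = 282 MPa, n = 1.44
  candidate L: E = 119.0, α = 17.1, σ_y = 155.0 → σ = 317 MPa, n = 0.488
  candidate P: E = 409.3, α = 4.40, σ_y = 560.0 → σ = 281 MPa, n = 1.99
  candidate B: E = 12.07, α = 4.77, σ_y = 45.40 → σ = 8.98 MPa, n = 5.05
Smallest n: candidate L with n = 0.488.

candidate L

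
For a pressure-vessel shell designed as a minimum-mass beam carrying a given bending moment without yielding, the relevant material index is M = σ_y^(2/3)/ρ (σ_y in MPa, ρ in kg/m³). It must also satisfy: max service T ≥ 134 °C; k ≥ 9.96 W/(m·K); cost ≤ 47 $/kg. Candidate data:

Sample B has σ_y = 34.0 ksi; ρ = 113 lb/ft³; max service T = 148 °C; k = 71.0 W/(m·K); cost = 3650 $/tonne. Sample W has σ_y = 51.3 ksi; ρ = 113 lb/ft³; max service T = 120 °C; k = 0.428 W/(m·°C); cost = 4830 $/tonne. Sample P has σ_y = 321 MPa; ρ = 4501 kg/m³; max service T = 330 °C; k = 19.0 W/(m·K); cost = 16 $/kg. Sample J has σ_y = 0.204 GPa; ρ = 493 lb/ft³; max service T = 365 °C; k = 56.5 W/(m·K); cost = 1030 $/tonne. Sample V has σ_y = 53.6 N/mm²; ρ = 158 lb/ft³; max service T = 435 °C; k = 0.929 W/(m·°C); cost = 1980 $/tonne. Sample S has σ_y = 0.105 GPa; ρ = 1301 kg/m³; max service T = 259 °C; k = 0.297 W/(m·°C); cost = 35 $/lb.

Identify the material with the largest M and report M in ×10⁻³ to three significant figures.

Screen on constraints: max service T ≥ 134 °C; k ≥ 9.96 W/(m·K); cost ≤ 47 $/kg. Survivors: sample B, sample P, sample J.
In SI units:
  sample B: σ_y = 234.4 MPa, ρ = 1810 kg/m³
  sample P: σ_y = 321.0 MPa, ρ = 4501 kg/m³
  sample J: σ_y = 204.0 MPa, ρ = 7897 kg/m³
  sample B: M = 21.0×10⁻³
  sample P: M = 10.4×10⁻³
  sample J: M = 4.39×10⁻³
Sample B has the largest M.

sample B, M = 21.0×10⁻³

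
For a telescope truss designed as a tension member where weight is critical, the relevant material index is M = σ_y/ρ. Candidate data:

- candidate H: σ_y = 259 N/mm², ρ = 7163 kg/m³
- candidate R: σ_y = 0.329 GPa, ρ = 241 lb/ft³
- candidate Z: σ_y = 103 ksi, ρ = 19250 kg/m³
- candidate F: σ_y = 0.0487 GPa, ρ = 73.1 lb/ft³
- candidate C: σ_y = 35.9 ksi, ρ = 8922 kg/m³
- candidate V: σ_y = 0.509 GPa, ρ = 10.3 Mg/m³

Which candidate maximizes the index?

Normalizing units and computing the index:
  candidate H: σ_y = 259.0 MPa, ρ = 7163 kg/m³
  candidate R: σ_y = 329.0 MPa, ρ = 3860 kg/m³
  candidate Z: σ_y = 710.2 MPa, ρ = 19250 kg/m³
  candidate F: σ_y = 48.70 MPa, ρ = 1171 kg/m³
  candidate C: σ_y = 247.5 MPa, ρ = 8922 kg/m³
  candidate V: σ_y = 509.0 MPa, ρ = 10300 kg/m³
  candidate R: M = 85.2 kN·m/kg
  candidate V: M = 49.4 kN·m/kg
  candidate F: M = 41.6 kN·m/kg
  candidate Z: M = 36.9 kN·m/kg
  candidate H: M = 36.2 kN·m/kg
  candidate C: M = 27.7 kN·m/kg
Highest index: candidate R.

candidate R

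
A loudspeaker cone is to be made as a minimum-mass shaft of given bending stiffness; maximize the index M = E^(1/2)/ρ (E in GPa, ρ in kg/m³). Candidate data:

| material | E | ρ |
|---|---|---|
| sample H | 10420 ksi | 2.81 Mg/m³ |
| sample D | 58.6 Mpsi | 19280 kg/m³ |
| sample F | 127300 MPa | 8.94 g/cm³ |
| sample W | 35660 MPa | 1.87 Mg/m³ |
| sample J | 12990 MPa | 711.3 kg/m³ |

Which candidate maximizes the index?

sample J

After converting to SI:
  sample H: E = 71.84 GPa, ρ = 2810 kg/m³
  sample D: E = 404.0 GPa, ρ = 19280 kg/m³
  sample F: E = 127.3 GPa, ρ = 8940 kg/m³
  sample W: E = 35.66 GPa, ρ = 1870 kg/m³
  sample J: E = 12.99 GPa, ρ = 711.3 kg/m³
  sample J: M = 5.07×10⁻³
  sample W: M = 3.19×10⁻³
  sample H: M = 3.02×10⁻³
  sample F: M = 1.26×10⁻³
  sample D: M = 1.04×10⁻³
Sample J has the largest M.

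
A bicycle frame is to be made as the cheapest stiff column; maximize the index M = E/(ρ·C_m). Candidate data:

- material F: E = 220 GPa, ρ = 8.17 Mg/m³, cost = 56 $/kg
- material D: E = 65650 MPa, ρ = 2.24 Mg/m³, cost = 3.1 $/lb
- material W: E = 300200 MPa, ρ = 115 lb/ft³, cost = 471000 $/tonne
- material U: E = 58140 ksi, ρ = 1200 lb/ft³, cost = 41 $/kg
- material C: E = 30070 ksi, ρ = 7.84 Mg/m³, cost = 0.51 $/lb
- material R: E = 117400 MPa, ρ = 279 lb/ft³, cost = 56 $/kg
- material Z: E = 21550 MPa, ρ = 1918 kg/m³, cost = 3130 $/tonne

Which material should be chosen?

Convert each candidate to consistent units, then evaluate M:
  material F: E = 220.0 GPa, ρ = 8170 kg/m³, cost = 56.00 $/kg
  material D: E = 65.65 GPa, ρ = 2240 kg/m³, cost = 6.834 $/kg
  material W: E = 300.2 GPa, ρ = 1842 kg/m³, cost = 471.0 $/kg
  material U: E = 400.9 GPa, ρ = 19220 kg/m³, cost = 41.00 $/kg
  material C: E = 207.3 GPa, ρ = 7840 kg/m³, cost = 1.124 $/kg
  material R: E = 117.4 GPa, ρ = 4469 kg/m³, cost = 56.00 $/kg
  material Z: E = 21.55 GPa, ρ = 1918 kg/m³, cost = 3.130 $/kg
  material C: M = 23.5 MN·m per $
  material D: M = 4.29 MN·m per $
  material Z: M = 3.59 MN·m per $
  material U: M = 0.509 MN·m per $
  material F: M = 0.481 MN·m per $
  material R: M = 0.469 MN·m per $
  material W: M = 0.346 MN·m per $
Material C ranks first.

material C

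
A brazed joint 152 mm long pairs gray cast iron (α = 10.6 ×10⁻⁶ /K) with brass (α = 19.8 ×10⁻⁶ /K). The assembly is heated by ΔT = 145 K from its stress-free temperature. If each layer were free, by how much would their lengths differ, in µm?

203 µm

Δα = |10.6 − 19.8|×10⁻⁶/K = 9.20×10⁻⁶/K.
ΔL_mismatch = Δα·L·ΔT = 9.20×10⁻⁶ × 152.0 mm × 145.0 K = 203 µm.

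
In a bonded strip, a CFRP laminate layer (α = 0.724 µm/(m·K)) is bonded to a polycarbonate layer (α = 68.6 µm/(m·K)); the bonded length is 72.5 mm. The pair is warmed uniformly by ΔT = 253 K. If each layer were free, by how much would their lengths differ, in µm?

1250 µm

Δα = |0.724 − 68.6|×10⁻⁶/K = 67.9×10⁻⁶/K.
ΔL_mismatch = Δα·L·ΔT = 67.9×10⁻⁶ × 72.5 mm × 253.0 K = 1250 µm.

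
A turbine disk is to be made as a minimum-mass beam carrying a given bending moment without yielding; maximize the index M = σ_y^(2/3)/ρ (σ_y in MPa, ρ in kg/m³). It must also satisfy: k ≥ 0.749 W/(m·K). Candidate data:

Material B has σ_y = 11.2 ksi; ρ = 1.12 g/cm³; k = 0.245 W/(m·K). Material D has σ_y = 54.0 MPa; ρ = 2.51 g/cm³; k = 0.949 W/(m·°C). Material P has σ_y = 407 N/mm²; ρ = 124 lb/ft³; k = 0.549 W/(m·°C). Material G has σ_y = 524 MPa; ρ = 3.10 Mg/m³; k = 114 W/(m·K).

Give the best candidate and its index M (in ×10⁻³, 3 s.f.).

Screen on constraints: k ≥ 0.749 W/(m·K). Survivors: material D, material G.
Normalizing units and computing the index:
  material D: σ_y = 54.00 MPa, ρ = 2510 kg/m³
  material G: σ_y = 524.0 MPa, ρ = 3100 kg/m³
  material G: M = 21.0×10⁻³
  material D: M = 5.69×10⁻³
The maximum is for material G.

material G, M = 21.0×10⁻³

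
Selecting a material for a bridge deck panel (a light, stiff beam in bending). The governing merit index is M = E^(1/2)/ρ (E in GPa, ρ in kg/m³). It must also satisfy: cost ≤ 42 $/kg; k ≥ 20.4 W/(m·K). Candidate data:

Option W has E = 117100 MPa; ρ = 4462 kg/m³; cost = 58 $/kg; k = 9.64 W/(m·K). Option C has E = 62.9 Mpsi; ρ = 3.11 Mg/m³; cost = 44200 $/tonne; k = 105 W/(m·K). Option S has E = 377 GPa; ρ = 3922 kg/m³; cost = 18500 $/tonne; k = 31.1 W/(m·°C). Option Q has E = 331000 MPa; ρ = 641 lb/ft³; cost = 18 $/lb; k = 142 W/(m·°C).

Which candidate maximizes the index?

option S

Screen on constraints: cost ≤ 42 $/kg; k ≥ 20.4 W/(m·K). Survivors: option S, option Q.
Convert each candidate to consistent units, then evaluate M:
  option S: E = 377.0 GPa, ρ = 3922 kg/m³
  option Q: E = 331.0 GPa, ρ = 10270 kg/m³
  option S: M = 4.95×10⁻³
  option Q: M = 1.77×10⁻³
Option S has the largest M.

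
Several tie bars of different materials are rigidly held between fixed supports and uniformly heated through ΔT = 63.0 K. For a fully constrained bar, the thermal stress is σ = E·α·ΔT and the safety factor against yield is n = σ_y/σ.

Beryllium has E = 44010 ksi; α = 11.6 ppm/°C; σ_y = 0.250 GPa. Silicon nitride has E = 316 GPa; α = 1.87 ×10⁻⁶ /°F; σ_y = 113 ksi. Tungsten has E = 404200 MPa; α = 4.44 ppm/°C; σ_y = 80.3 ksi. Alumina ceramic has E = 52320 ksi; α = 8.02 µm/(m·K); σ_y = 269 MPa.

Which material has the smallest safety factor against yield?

beryllium

Per material, after unit conversion:
  beryllium: E = 303.4, α = 11.6, σ_y = 250.0 → σ = 222 MPa, n = 1.13
  silicon nitride: E = 316.0, α = 3.37, σ_y = 779.1 → σ = 67.0 MPa, n = 11.6
  tungsten: E = 404.2, α = 4.44, σ_y = 553.6 → σ = 113 MPa, n = 4.90
  alumina ceramic: E = 360.7, α = 8.02, σ_y = 269.0 → σ = 182 MPa, n = 1.48
Smallest n: beryllium with n = 1.13.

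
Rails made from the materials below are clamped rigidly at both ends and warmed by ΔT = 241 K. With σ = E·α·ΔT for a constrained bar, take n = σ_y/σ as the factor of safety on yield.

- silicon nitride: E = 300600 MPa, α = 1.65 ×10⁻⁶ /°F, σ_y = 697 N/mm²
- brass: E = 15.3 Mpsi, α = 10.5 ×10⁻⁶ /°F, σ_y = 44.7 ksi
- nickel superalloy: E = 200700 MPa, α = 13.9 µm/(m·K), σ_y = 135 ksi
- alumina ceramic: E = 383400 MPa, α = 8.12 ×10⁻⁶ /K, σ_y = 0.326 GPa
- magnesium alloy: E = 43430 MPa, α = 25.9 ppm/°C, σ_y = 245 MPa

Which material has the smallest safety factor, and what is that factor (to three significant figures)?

alumina ceramic, n = 0.435

Converting E to GPa, α to ×10⁻⁶/K, σ_y to MPa, then σ and n for each:
  silicon nitride: E = 300.6, α = 2.97, σ_y = 697.0 → σ = 215 MPa, n = 3.24
  brass: E = 105.5, α = 18.9, σ_y = 308.2 → σ = 480 MPa, n = 0.641
  nickel superalloy: E = 200.7, α = 13.9, σ_y = 930.8 → σ = 672 MPa, n = 1.38
  alumina ceramic: E = 383.4, α = 8.12, σ_y = 326.0 → σ = 750 MPa, n = 0.435
  magnesium alloy: E = 43.43, α = 25.9, σ_y = 245.0 → σ = 271 MPa, n = 0.904
The minimum is alumina ceramic at n = 0.435.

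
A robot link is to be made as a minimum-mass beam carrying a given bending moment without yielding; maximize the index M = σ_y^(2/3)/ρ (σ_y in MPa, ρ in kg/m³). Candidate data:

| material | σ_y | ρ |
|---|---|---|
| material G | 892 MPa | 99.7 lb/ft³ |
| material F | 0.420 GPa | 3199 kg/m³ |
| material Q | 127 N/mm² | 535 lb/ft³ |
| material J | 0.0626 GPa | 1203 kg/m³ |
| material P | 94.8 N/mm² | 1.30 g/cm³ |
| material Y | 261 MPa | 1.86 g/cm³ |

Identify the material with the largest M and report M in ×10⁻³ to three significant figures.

Putting every candidate on a common basis:
  material G: σ_y = 892.0 MPa, ρ = 1597 kg/m³
  material F: σ_y = 420.0 MPa, ρ = 3199 kg/m³
  material Q: σ_y = 127.0 MPa, ρ = 8570 kg/m³
  material J: σ_y = 62.60 MPa, ρ = 1203 kg/m³
  material P: σ_y = 94.80 MPa, ρ = 1300 kg/m³
  material Y: σ_y = 261.0 MPa, ρ = 1860 kg/m³
  material G: M = 58.0×10⁻³
  material Y: M = 22.0×10⁻³
  material F: M = 17.5×10⁻³
  material P: M = 16.0×10⁻³
  material J: M = 13.1×10⁻³
  material Q: M = 2.95×10⁻³
Material G has the largest M.

material G, M = 58.0×10⁻³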